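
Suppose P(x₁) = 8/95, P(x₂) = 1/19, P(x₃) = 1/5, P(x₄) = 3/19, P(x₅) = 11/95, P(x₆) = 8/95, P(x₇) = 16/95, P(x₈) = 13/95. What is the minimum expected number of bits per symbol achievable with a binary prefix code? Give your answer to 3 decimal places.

Repeatedly combine the two least-probable nodes; the expected code length is the sum of the merged weights.
merge 1/19 + 8/95 → 13/95
merge 8/95 + 11/95 → 1/5
merge 13/95 + 13/95 → 26/95
merge 3/19 + 16/95 → 31/95
merge 1/5 + 1/5 → 2/5
merge 26/95 + 31/95 → 3/5
merge 2/5 + 3/5 → 1
L = 13/95 + 1/5 + 26/95 + 31/95 + 2/5 + 3/5 + 1 = 279/95 ≈ 2.937 bits/symbol.

2.937 bits/symbol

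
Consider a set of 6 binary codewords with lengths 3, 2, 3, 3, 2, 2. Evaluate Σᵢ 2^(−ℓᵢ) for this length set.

1.125

With common denominator 2^3 = 8: Σ 2^(−ℓᵢ) = 1/8 + 2/8 + 1/8 + 1/8 + 2/8 + 2/8 = 9/8 = 1.125.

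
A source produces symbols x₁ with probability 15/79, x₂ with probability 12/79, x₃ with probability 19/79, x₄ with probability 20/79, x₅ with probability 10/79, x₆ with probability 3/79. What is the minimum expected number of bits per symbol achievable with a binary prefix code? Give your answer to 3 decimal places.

Repeatedly combine the two least-probable nodes; the expected code length is the sum of the merged weights.
merge 3/79 + 10/79 → 13/79
merge 12/79 + 13/79 → 25/79
merge 15/79 + 19/79 → 34/79
merge 20/79 + 25/79 → 45/79
merge 34/79 + 45/79 → 1
L = 13/79 + 25/79 + 34/79 + 45/79 + 1 = 196/79 ≈ 2.481 bits/symbol.

2.481 bits/symbol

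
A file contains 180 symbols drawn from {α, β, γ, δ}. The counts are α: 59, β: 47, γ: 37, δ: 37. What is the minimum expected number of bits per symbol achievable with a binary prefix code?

2 bits/symbol

Probabilities are the counts divided by 180.
Repeatedly combine the two least-probable nodes; the expected code length is the sum of the merged weights.
merge 37/180 + 37/180 → 37/90
merge 47/180 + 59/180 → 53/90
merge 37/90 + 53/90 → 1
L = 37/90 + 53/90 + 1 = 2 bits/symbol.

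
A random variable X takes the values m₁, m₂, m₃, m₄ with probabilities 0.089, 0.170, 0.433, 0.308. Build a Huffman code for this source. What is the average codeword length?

Repeatedly combine the two least-probable nodes; the expected code length is the sum of the merged weights.
merge 89/1000 + 17/100 → 259/1000
merge 259/1000 + 77/250 → 567/1000
merge 433/1000 + 567/1000 → 1
L = 259/1000 + 567/1000 + 1 = 913/500 = 1.826 bits/symbol.

1.826 bits/symbol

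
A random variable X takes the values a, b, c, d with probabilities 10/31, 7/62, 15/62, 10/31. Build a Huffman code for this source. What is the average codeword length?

Repeatedly combine the two least-probable nodes; the expected code length is the sum of the merged weights.
merge 7/62 + 15/62 → 11/31
merge 10/31 + 10/31 → 20/31
merge 11/31 + 20/31 → 1
L = 11/31 + 20/31 + 1 = 2 bits/symbol.

2 bits/symbol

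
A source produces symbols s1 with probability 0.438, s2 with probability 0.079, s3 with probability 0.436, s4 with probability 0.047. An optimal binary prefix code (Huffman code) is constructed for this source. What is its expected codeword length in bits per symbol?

1.688 bits/symbol

Repeatedly combine the two least-probable nodes; the expected code length is the sum of the merged weights.
merge 47/1000 + 79/1000 → 63/500
merge 63/500 + 109/250 → 281/500
merge 219/500 + 281/500 → 1
L = 63/500 + 281/500 + 1 = 211/125 = 1.688 bits/symbol.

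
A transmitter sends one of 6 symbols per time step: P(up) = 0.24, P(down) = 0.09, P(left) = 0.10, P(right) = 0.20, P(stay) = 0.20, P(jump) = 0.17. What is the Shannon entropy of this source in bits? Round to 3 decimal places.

H = −Σ pᵢ log₂ pᵢ.
−0.24·log₂(0.24) = 0.4941
−0.09·log₂(0.09) = 0.3127
−0.10·log₂(0.10) = 0.3322
−0.20·log₂(0.20) = 0.4644
−0.20·log₂(0.20) = 0.4644
−0.17·log₂(0.17) = 0.4346
Sum ≈ 2.5023 → 2.502 bits.

2.502 bits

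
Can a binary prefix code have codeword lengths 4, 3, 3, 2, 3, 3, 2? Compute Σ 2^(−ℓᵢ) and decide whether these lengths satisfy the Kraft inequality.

With common denominator 2^4 = 16: Σ 2^(−ℓᵢ) = 1/16 + 2/16 + 2/16 + 4/16 + 2/16 + 2/16 + 4/16 = 17/16 = 1.0625.
Kraft's inequality requires Σ ≤ 1; here Σ = 1.0625 > 1, so no such prefix code exists.

1.0625; no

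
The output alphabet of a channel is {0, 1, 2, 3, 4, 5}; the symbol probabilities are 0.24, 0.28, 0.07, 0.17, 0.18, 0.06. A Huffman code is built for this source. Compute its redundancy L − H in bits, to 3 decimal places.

Entropy H = −Σ p log₂ p ≈ 2.4003 bits.
Huffman merges: 3/50+7/100→13/100; 13/100+17/100→3/10; 9/50+6/25→21/50; 7/25+3/10→29/50; 21/50+29/50→1. L = 243/100 ≈ 2.4300.
L − H = 2.4300 − 2.4003 = 0.030 bits.

0.030 bits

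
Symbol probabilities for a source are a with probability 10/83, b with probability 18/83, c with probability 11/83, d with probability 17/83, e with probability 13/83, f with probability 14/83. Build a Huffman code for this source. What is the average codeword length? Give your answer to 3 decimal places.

2.578 bits/symbol

Repeatedly combine the two least-probable nodes; the expected code length is the sum of the merged weights.
merge 10/83 + 11/83 → 21/83
merge 13/83 + 14/83 → 27/83
merge 17/83 + 18/83 → 35/83
merge 21/83 + 27/83 → 48/83
merge 35/83 + 48/83 → 1
L = 21/83 + 27/83 + 35/83 + 48/83 + 1 = 214/83 ≈ 2.578 bits/symbol.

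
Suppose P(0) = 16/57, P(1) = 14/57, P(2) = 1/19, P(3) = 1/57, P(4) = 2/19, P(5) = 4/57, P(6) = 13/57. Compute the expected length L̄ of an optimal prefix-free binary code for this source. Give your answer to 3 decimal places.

2.456 bits/symbol

Repeatedly combine the two least-probable nodes; the expected code length is the sum of the merged weights.
merge 1/57 + 1/19 → 4/57
merge 4/57 + 4/57 → 8/57
merge 2/19 + 8/57 → 14/57
merge 13/57 + 14/57 → 9/19
merge 14/57 + 16/57 → 10/19
merge 9/19 + 10/19 → 1
L = 4/57 + 8/57 + 14/57 + 9/19 + 10/19 + 1 = 140/57 ≈ 2.456 bits/symbol.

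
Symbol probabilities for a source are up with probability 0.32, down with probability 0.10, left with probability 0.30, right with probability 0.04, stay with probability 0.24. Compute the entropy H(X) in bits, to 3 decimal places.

H = −Σ pᵢ log₂ pᵢ.
−0.32·log₂(0.32) = 0.5260
−0.10·log₂(0.10) = 0.3322
−0.30·log₂(0.30) = 0.5211
−0.04·log₂(0.04) = 0.1858
−0.24·log₂(0.24) = 0.4941
Sum ≈ 2.0592 → 2.059 bits.

2.059 bits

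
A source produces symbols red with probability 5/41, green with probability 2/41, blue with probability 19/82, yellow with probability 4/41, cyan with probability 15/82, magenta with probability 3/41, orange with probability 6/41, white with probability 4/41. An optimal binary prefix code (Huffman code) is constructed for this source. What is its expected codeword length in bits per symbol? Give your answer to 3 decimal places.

Repeatedly combine the two least-probable nodes; the expected code length is the sum of the merged weights.
merge 2/41 + 3/41 → 5/41
merge 4/41 + 4/41 → 8/41
merge 5/41 + 5/41 → 10/41
merge 6/41 + 15/82 → 27/82
merge 8/41 + 19/82 → 35/82
merge 10/41 + 27/82 → 47/82
merge 35/82 + 47/82 → 1
L = 5/41 + 8/41 + 10/41 + 27/82 + 35/82 + 47/82 + 1 = 237/82 ≈ 2.890 bits/symbol.

2.890 bits/symbol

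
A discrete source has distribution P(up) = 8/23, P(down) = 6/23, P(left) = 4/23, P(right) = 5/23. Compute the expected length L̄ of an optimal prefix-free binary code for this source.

2 bits/symbol

Repeatedly combine the two least-probable nodes; the expected code length is the sum of the merged weights.
merge 4/23 + 5/23 → 9/23
merge 6/23 + 8/23 → 14/23
merge 9/23 + 14/23 → 1
L = 9/23 + 14/23 + 1 = 2 bits/symbol.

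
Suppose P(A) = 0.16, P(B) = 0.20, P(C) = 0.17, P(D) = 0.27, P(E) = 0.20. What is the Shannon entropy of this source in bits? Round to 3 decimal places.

H = −Σ pᵢ log₂ pᵢ.
−0.16·log₂(0.16) = 0.4230
−0.20·log₂(0.20) = 0.4644
−0.17·log₂(0.17) = 0.4346
−0.27·log₂(0.27) = 0.5100
−0.20·log₂(0.20) = 0.4644
Sum ≈ 2.2964 → 2.296 bits.

2.296 bits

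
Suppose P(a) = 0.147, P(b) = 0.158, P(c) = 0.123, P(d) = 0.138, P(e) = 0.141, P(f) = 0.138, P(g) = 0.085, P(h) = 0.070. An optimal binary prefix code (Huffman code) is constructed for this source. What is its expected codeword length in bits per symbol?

2.997 bits/symbol

Repeatedly combine the two least-probable nodes; the expected code length is the sum of the merged weights.
merge 7/100 + 17/200 → 31/200
merge 123/1000 + 69/500 → 261/1000
merge 69/500 + 141/1000 → 279/1000
merge 147/1000 + 31/200 → 151/500
merge 79/500 + 261/1000 → 419/1000
merge 279/1000 + 151/500 → 581/1000
merge 419/1000 + 581/1000 → 1
L = 31/200 + 261/1000 + 279/1000 + 151/500 + 419/1000 + 581/1000 + 1 = 2997/1000 = 2.997 bits/symbol.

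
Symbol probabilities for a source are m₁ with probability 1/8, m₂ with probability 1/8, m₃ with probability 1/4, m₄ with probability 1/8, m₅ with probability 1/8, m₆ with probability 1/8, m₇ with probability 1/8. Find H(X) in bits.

2.75 bits

Each probability is a power of 1/2, so log₂(1/p) is an integer.
H = Σ p·log₂(1/p) = 1/8·3 + 1/8·3 + 1/4·2 + 1/8·3 + 1/8·3 + 1/8·3 + 1/8·3 = 2.75 bits.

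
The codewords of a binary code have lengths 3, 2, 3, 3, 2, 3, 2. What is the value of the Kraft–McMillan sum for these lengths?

1.25

With common denominator 2^3 = 8: Σ 2^(−ℓᵢ) = 1/8 + 2/8 + 1/8 + 1/8 + 2/8 + 1/8 + 2/8 = 10/8 = 1.25.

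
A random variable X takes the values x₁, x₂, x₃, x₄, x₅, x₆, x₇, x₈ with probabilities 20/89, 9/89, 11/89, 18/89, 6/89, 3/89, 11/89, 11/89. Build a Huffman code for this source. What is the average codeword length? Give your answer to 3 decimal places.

2.876 bits/symbol

Repeatedly combine the two least-probable nodes; the expected code length is the sum of the merged weights.
merge 3/89 + 6/89 → 9/89
merge 9/89 + 9/89 → 18/89
merge 11/89 + 11/89 → 22/89
merge 11/89 + 18/89 → 29/89
merge 18/89 + 20/89 → 38/89
merge 22/89 + 29/89 → 51/89
merge 38/89 + 51/89 → 1
L = 9/89 + 18/89 + 22/89 + 29/89 + 38/89 + 51/89 + 1 = 256/89 ≈ 2.876 bits/symbol.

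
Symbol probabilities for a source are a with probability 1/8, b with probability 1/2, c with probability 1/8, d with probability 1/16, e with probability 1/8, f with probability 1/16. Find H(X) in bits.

2.125 bits

Each probability is a power of 1/2, so log₂(1/p) is an integer.
H = Σ p·log₂(1/p) = 1/8·3 + 1/2·1 + 1/8·3 + 1/16·4 + 1/8·3 + 1/16·4 = 2.125 bits.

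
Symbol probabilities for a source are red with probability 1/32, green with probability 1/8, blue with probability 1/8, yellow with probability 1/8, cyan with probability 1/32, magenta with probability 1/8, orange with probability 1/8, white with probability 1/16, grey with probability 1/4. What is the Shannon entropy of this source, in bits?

2.9375 bits

Each probability is a power of 1/2, so log₂(1/p) is an integer.
H = Σ p·log₂(1/p) = 1/32·5 + 1/8·3 + 1/8·3 + 1/8·3 + 1/32·5 + 1/8·3 + 1/8·3 + 1/16·4 + 1/4·2 = 2.9375 bits.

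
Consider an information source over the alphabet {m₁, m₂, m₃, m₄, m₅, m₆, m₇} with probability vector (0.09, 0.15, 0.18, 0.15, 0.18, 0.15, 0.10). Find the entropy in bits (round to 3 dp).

2.767 bits

H = −Σ pᵢ log₂ pᵢ.
−0.09·log₂(0.09) = 0.3127
−0.15·log₂(0.15) = 0.4105
−0.18·log₂(0.18) = 0.4453
−0.15·log₂(0.15) = 0.4105
−0.18·log₂(0.18) = 0.4453
−0.15·log₂(0.15) = 0.4105
−0.10·log₂(0.10) = 0.3322
Sum ≈ 2.7671 → 2.767 bits.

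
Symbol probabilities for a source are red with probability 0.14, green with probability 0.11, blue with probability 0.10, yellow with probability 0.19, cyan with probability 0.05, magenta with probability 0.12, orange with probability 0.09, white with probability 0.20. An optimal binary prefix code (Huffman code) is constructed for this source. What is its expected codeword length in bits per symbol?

2.94 bits/symbol

Repeatedly combine the two least-probable nodes; the expected code length is the sum of the merged weights.
merge 1/20 + 9/100 → 7/50
merge 1/10 + 11/100 → 21/100
merge 3/25 + 7/50 → 13/50
merge 7/50 + 19/100 → 33/100
merge 1/5 + 21/100 → 41/100
merge 13/50 + 33/100 → 59/100
merge 41/100 + 59/100 → 1
L = 7/50 + 21/100 + 13/50 + 33/100 + 41/100 + 59/100 + 1 = 147/50 = 2.94 bits/symbol.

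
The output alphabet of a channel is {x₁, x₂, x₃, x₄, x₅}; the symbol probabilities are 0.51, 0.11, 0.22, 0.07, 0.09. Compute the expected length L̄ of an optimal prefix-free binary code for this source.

1.92 bits/symbol

Repeatedly combine the two least-probable nodes; the expected code length is the sum of the merged weights.
merge 7/100 + 9/100 → 4/25
merge 11/100 + 4/25 → 27/100
merge 11/50 + 27/100 → 49/100
merge 49/100 + 51/100 → 1
L = 4/25 + 27/100 + 49/100 + 1 = 48/25 = 1.92 bits/symbol.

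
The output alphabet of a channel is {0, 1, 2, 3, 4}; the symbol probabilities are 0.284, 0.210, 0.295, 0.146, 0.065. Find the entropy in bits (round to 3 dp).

2.170 bits

H = −Σ pᵢ log₂ pᵢ.
−0.284·log₂(0.284) = 0.5158
−0.210·log₂(0.210) = 0.4728
−0.295·log₂(0.295) = 0.5196
−0.146·log₂(0.146) = 0.4053
−0.065·log₂(0.065) = 0.2563
Sum ≈ 2.1697 → 2.170 bits.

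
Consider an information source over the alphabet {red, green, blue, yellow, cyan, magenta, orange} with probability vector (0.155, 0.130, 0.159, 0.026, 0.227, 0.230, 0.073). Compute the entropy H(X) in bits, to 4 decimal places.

H = −Σ pᵢ log₂ pᵢ.
−0.155·log₂(0.155) = 0.4169
−0.130·log₂(0.130) = 0.3826
−0.159·log₂(0.159) = 0.4218
−0.026·log₂(0.026) = 0.1369
−0.227·log₂(0.227) = 0.4856
−0.230·log₂(0.230) = 0.4877
−0.073·log₂(0.073) = 0.2756
Sum ≈ 2.6072 → 2.6072 bits.

2.6072 bits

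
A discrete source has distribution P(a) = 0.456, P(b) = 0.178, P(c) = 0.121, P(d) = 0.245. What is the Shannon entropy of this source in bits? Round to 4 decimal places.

H = −Σ pᵢ log₂ pᵢ.
−0.456·log₂(0.456) = 0.5166
−0.178·log₂(0.178) = 0.4432
−0.121·log₂(0.121) = 0.3687
−0.245·log₂(0.245) = 0.4971
Sum ≈ 1.8256 → 1.8256 bits.

1.8256 bits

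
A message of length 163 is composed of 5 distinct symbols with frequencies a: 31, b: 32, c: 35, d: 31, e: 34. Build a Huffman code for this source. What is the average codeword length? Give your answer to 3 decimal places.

2.380 bits/symbol

Probabilities are the counts divided by 163.
Repeatedly combine the two least-probable nodes; the expected code length is the sum of the merged weights.
merge 31/163 + 31/163 → 62/163
merge 32/163 + 34/163 → 66/163
merge 35/163 + 62/163 → 97/163
merge 66/163 + 97/163 → 1
L = 62/163 + 66/163 + 97/163 + 1 = 388/163 ≈ 2.380 bits/symbol.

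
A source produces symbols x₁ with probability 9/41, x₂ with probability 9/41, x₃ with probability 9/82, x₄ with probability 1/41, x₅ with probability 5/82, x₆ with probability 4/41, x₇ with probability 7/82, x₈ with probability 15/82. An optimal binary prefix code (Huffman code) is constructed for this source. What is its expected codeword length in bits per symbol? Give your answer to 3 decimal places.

2.817 bits/symbol

Repeatedly combine the two least-probable nodes; the expected code length is the sum of the merged weights.
merge 1/41 + 5/82 → 7/82
merge 7/82 + 7/82 → 7/41
merge 4/41 + 9/82 → 17/82
merge 7/41 + 15/82 → 29/82
merge 17/82 + 9/41 → 35/82
merge 9/41 + 29/82 → 47/82
merge 35/82 + 47/82 → 1
L = 7/82 + 7/41 + 17/82 + 29/82 + 35/82 + 47/82 + 1 = 231/82 ≈ 2.817 bits/symbol.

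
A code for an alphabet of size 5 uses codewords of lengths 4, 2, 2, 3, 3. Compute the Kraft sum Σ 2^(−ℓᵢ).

0.8125

With common denominator 2^4 = 16: Σ 2^(−ℓᵢ) = 1/16 + 4/16 + 4/16 + 2/16 + 2/16 = 13/16 = 0.8125.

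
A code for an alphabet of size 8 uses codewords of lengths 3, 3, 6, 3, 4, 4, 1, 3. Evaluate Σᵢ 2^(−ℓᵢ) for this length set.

1.140625

With common denominator 2^6 = 64: Σ 2^(−ℓᵢ) = 8/64 + 8/64 + 1/64 + 8/64 + 4/64 + 4/64 + 32/64 + 8/64 = 73/64 = 1.140625.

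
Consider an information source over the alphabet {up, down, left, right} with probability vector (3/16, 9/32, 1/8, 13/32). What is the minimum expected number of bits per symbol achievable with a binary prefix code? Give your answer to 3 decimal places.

Repeatedly combine the two least-probable nodes; the expected code length is the sum of the merged weights.
merge 1/8 + 3/16 → 5/16
merge 9/32 + 5/16 → 19/32
merge 13/32 + 19/32 → 1
L = 5/16 + 19/32 + 1 = 61/32 ≈ 1.906 bits/symbol.

1.906 bits/symbol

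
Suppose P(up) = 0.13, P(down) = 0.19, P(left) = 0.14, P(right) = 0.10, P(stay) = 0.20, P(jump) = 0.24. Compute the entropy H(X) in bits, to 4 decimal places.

H = −Σ pᵢ log₂ pᵢ.
−0.13·log₂(0.13) = 0.3826
−0.19·log₂(0.19) = 0.4552
−0.14·log₂(0.14) = 0.3971
−0.10·log₂(0.10) = 0.3322
−0.20·log₂(0.20) = 0.4644
−0.24·log₂(0.24) = 0.4941
Sum ≈ 2.5257 → 2.5257 bits.

2.5257 bits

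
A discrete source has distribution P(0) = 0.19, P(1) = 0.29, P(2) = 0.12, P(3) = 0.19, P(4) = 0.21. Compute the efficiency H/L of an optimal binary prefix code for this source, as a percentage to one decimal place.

Entropy H = −Σ p log₂ p ≈ 2.2682 bits.
Huffman merges: 3/25+19/100→31/100; 19/100+21/100→2/5; 29/100+31/100→3/5; 2/5+3/5→1. L = 231/100 ≈ 2.3100.
Efficiency = H/L = 2.2682/2.3100 = 98.2%.

98.2%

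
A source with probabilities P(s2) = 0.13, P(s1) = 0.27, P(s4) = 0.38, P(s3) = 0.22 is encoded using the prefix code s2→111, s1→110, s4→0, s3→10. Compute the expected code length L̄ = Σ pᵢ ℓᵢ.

L̄ = Σ pᵢ·ℓᵢ = 0.13·3 + 0.27·3 + 0.38·1 + 0.22·2 = 2.02 bits/symbol.

2.02 bits/symbol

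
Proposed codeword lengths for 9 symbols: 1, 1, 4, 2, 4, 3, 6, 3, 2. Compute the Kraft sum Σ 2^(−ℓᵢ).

With common denominator 2^6 = 64: Σ 2^(−ℓᵢ) = 32/64 + 32/64 + 4/64 + 16/64 + 4/64 + 8/64 + 1/64 + 8/64 + 16/64 = 121/64 = 1.890625.

1.890625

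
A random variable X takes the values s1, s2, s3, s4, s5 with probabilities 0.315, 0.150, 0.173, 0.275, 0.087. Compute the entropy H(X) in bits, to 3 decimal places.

H = −Σ pᵢ log₂ pᵢ.
−0.315·log₂(0.315) = 0.5250
−0.150·log₂(0.150) = 0.4105
−0.173·log₂(0.173) = 0.4379
−0.275·log₂(0.275) = 0.5122
−0.087·log₂(0.087) = 0.3065
Sum ≈ 2.1921 → 2.192 bits.

2.192 bits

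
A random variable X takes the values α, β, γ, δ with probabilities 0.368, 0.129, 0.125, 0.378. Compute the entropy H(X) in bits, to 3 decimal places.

H = −Σ pᵢ log₂ pᵢ.
−0.368·log₂(0.368) = 0.5307
−0.129·log₂(0.129) = 0.3811
−0.125·log₂(0.125) = 0.3750
−0.378·log₂(0.378) = 0.5305
Sum ≈ 1.8174 → 1.817 bits.

1.817 bits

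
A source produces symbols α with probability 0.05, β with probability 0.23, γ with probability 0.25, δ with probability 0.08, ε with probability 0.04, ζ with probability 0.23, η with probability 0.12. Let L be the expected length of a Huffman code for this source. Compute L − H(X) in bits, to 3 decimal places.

0.014 bits

Entropy H = −Σ p log₂ p ≈ 2.5358 bits.
Huffman merges: 1/25+1/20→9/100; 2/25+9/100→17/100; 3/25+17/100→29/100; 23/100+23/100→23/50; 1/4+29/100→27/50; 23/50+27/50→1. L = 51/20 ≈ 2.5500.
L − H = 2.5500 − 2.5358 = 0.014 bits.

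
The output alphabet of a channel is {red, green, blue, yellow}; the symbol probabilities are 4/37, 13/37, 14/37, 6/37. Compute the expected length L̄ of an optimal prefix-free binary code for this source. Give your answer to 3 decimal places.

Repeatedly combine the two least-probable nodes; the expected code length is the sum of the merged weights.
merge 4/37 + 6/37 → 10/37
merge 10/37 + 13/37 → 23/37
merge 14/37 + 23/37 → 1
L = 10/37 + 23/37 + 1 = 70/37 ≈ 1.892 bits/symbol.

1.892 bits/symbol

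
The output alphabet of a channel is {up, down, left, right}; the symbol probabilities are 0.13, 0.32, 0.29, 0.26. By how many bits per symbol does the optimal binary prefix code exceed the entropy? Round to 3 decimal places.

Entropy H = −Σ p log₂ p ≈ 1.9319 bits.
Huffman merges: 13/100+13/50→39/100; 29/100+8/25→61/100; 39/100+61/100→1. L = 2 ≈ 2.0000.
L − H = 2.0000 − 1.9319 = 0.068 bits.

0.068 bits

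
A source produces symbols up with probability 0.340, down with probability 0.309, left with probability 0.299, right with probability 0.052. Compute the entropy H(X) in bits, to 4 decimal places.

H = −Σ pᵢ log₂ pᵢ.
−0.340·log₂(0.340) = 0.5292
−0.309·log₂(0.309) = 0.5235
−0.299·log₂(0.299) = 0.5208
−0.052·log₂(0.052) = 0.2218
Sum ≈ 1.7953 → 1.7953 bits.

1.7953 bits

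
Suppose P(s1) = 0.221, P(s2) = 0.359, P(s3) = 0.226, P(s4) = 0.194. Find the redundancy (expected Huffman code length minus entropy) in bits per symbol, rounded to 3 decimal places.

0.044 bits

Entropy H = −Σ p log₂ p ≈ 1.9558 bits.
Huffman merges: 97/500+221/1000→83/200; 113/500+359/1000→117/200; 83/200+117/200→1. L = 2 ≈ 2.0000.
L − H = 2.0000 − 1.9558 = 0.044 bits.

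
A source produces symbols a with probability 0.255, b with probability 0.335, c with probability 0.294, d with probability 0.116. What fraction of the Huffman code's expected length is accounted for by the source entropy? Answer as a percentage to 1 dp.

95.6%

Entropy H = −Σ p log₂ p ≈ 1.9110 bits.
Huffman merges: 29/250+51/200→371/1000; 147/500+67/200→629/1000; 371/1000+629/1000→1. L = 2 ≈ 2.0000.
Efficiency = H/L = 1.9110/2.0000 = 95.6%.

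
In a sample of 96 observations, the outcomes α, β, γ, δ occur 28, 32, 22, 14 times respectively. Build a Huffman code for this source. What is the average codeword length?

Probabilities are the counts divided by 96.
Repeatedly combine the two least-probable nodes; the expected code length is the sum of the merged weights.
merge 7/48 + 11/48 → 3/8
merge 7/24 + 1/3 → 5/8
merge 3/8 + 5/8 → 1
L = 3/8 + 5/8 + 1 = 2 bits/symbol.

2 bits/symbol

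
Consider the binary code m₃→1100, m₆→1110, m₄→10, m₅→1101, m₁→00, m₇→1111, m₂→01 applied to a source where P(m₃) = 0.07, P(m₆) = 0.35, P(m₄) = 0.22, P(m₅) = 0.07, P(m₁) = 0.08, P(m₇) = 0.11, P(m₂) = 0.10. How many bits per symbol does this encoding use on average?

L̄ = Σ pᵢ·ℓᵢ = 0.07·4 + 0.35·4 + 0.22·2 + 0.07·4 + 0.08·2 + 0.11·4 + 0.10·2 = 3.2 bits/symbol.

3.2 bits/symbol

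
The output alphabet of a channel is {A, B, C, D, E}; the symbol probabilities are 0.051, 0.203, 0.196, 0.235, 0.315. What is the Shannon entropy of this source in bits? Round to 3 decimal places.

H = −Σ pᵢ log₂ pᵢ.
−0.051·log₂(0.051) = 0.2190
−0.203·log₂(0.203) = 0.4670
−0.196·log₂(0.196) = 0.4608
−0.235·log₂(0.235) = 0.4910
−0.315·log₂(0.315) = 0.5250
Sum ≈ 2.1627 → 2.163 bits.

2.163 bits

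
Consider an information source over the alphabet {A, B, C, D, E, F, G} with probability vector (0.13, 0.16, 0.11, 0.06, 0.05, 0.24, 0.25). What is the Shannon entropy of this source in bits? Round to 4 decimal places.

2.6097 bits

H = −Σ pᵢ log₂ pᵢ.
−0.13·log₂(0.13) = 0.3826
−0.16·log₂(0.16) = 0.4230
−0.11·log₂(0.11) = 0.3503
−0.06·log₂(0.06) = 0.2435
−0.05·log₂(0.05) = 0.2161
−0.24·log₂(0.24) = 0.4941
−0.25·log₂(0.25) = 0.5000
Sum ≈ 2.6097 → 2.6097 bits.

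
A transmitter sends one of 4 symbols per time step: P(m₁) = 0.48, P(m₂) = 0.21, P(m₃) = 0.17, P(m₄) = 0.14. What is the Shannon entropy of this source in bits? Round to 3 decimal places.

1.813 bits

H = −Σ pᵢ log₂ pᵢ.
−0.48·log₂(0.48) = 0.5083
−0.21·log₂(0.21) = 0.4728
−0.17·log₂(0.17) = 0.4346
−0.14·log₂(0.14) = 0.3971
Sum ≈ 1.8128 → 1.813 bits.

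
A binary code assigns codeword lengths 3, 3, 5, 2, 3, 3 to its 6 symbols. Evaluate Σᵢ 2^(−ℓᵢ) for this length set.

With common denominator 2^5 = 32: Σ 2^(−ℓᵢ) = 4/32 + 4/32 + 1/32 + 8/32 + 4/32 + 4/32 = 25/32 = 0.78125.

0.78125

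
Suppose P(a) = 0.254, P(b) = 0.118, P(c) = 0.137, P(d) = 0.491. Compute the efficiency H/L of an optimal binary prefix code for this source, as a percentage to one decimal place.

Entropy H = −Σ p log₂ p ≈ 1.7627 bits.
Huffman merges: 59/500+137/1000→51/200; 127/500+51/200→509/1000; 491/1000+509/1000→1. L = 441/250 ≈ 1.7640.
Efficiency = H/L = 1.7627/1.7640 = 99.9%.

99.9%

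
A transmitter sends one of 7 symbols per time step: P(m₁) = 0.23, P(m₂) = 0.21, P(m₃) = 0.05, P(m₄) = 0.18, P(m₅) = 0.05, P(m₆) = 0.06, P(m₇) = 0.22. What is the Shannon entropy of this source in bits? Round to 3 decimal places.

H = −Σ pᵢ log₂ pᵢ.
−0.23·log₂(0.23) = 0.4877
−0.21·log₂(0.21) = 0.4728
−0.05·log₂(0.05) = 0.2161
−0.18·log₂(0.18) = 0.4453
−0.05·log₂(0.05) = 0.2161
−0.06·log₂(0.06) = 0.2435
−0.22·log₂(0.22) = 0.4806
Sum ≈ 2.5621 → 2.562 bits.

2.562 bits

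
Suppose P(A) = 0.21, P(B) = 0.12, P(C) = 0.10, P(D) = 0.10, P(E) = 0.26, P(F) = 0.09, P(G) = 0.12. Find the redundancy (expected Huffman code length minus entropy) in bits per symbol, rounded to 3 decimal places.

0.031 bits

Entropy H = −Σ p log₂ p ≈ 2.6893 bits.
Huffman merges: 9/100+1/10→19/100; 1/10+3/25→11/50; 3/25+19/100→31/100; 21/100+11/50→43/100; 13/50+31/100→57/100; 43/100+57/100→1. L = 68/25 ≈ 2.7200.
L − H = 2.7200 − 2.6893 = 0.031 bits.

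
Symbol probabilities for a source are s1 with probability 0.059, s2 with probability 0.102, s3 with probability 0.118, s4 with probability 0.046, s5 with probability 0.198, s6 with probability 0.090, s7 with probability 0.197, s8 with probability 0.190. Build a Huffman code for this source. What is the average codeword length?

2.902 bits/symbol

Repeatedly combine the two least-probable nodes; the expected code length is the sum of the merged weights.
merge 23/500 + 59/1000 → 21/200
merge 9/100 + 51/500 → 24/125
merge 21/200 + 59/500 → 223/1000
merge 19/100 + 24/125 → 191/500
merge 197/1000 + 99/500 → 79/200
merge 223/1000 + 191/500 → 121/200
merge 79/200 + 121/200 → 1
L = 21/200 + 24/125 + 223/1000 + 191/500 + 79/200 + 121/200 + 1 = 1451/500 = 2.902 bits/symbol.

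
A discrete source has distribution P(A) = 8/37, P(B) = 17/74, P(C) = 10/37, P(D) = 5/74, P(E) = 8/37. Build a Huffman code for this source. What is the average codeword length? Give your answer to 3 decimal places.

Repeatedly combine the two least-probable nodes; the expected code length is the sum of the merged weights.
merge 5/74 + 8/37 → 21/74
merge 8/37 + 17/74 → 33/74
merge 10/37 + 21/74 → 41/74
merge 33/74 + 41/74 → 1
L = 21/74 + 33/74 + 41/74 + 1 = 169/74 ≈ 2.284 bits/symbol.

2.284 bits/symbol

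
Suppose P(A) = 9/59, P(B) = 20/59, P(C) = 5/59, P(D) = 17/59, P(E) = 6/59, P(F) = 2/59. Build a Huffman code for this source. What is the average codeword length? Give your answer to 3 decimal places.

2.339 bits/symbol

Repeatedly combine the two least-probable nodes; the expected code length is the sum of the merged weights.
merge 2/59 + 5/59 → 7/59
merge 6/59 + 7/59 → 13/59
merge 9/59 + 13/59 → 22/59
merge 17/59 + 20/59 → 37/59
merge 22/59 + 37/59 → 1
L = 7/59 + 13/59 + 22/59 + 37/59 + 1 = 138/59 ≈ 2.339 bits/symbol.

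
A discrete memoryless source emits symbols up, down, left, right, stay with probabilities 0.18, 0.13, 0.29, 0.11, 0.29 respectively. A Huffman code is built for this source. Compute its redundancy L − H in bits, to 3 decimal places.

Entropy H = −Σ p log₂ p ≈ 2.2140 bits.
Huffman merges: 11/100+13/100→6/25; 9/50+6/25→21/50; 29/100+29/100→29/50; 21/50+29/50→1. L = 56/25 ≈ 2.2400.
L − H = 2.2400 − 2.2140 = 0.026 bits.

0.026 bits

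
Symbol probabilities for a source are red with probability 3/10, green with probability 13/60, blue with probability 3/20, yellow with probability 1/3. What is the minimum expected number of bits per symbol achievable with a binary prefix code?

Repeatedly combine the two least-probable nodes; the expected code length is the sum of the merged weights.
merge 3/20 + 13/60 → 11/30
merge 3/10 + 1/3 → 19/30
merge 11/30 + 19/30 → 1
L = 11/30 + 19/30 + 1 = 2 bits/symbol.

2 bits/symbol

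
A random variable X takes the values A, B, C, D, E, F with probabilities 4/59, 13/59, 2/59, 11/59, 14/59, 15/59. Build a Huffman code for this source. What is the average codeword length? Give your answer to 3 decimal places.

Repeatedly combine the two least-probable nodes; the expected code length is the sum of the merged weights.
merge 2/59 + 4/59 → 6/59
merge 6/59 + 11/59 → 17/59
merge 13/59 + 14/59 → 27/59
merge 15/59 + 17/59 → 32/59
merge 27/59 + 32/59 → 1
L = 6/59 + 17/59 + 27/59 + 32/59 + 1 = 141/59 ≈ 2.390 bits/symbol.

2.390 bits/symbol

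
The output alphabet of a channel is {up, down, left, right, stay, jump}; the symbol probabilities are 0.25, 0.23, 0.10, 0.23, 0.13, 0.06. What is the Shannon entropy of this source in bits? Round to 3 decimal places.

2.434 bits

H = −Σ pᵢ log₂ pᵢ.
−0.25·log₂(0.25) = 0.5000
−0.23·log₂(0.23) = 0.4877
−0.10·log₂(0.10) = 0.3322
−0.23·log₂(0.23) = 0.4877
−0.13·log₂(0.13) = 0.3826
−0.06·log₂(0.06) = 0.2435
Sum ≈ 2.4337 → 2.434 bits.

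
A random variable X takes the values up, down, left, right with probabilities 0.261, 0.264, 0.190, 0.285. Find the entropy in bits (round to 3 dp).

H = −Σ pᵢ log₂ pᵢ.
−0.261·log₂(0.261) = 0.5058
−0.264·log₂(0.264) = 0.5072
−0.190·log₂(0.190) = 0.4552
−0.285·log₂(0.285) = 0.5161
Sum ≈ 1.9844 → 1.984 bits.

1.984 bits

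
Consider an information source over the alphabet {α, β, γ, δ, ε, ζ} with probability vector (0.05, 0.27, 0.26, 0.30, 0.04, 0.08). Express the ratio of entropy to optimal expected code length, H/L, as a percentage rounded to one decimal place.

Entropy H = −Σ p log₂ p ≈ 2.2298 bits.
Huffman merges: 1/25+1/20→9/100; 2/25+9/100→17/100; 17/100+13/50→43/100; 27/100+3/10→57/100; 43/100+57/100→1. L = 113/50 ≈ 2.2600.
Efficiency = H/L = 2.2298/2.2600 = 98.7%.

98.7%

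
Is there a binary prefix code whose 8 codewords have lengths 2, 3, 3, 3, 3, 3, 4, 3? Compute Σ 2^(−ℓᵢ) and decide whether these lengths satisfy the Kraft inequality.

1.0625; no

With common denominator 2^4 = 16: Σ 2^(−ℓᵢ) = 4/16 + 2/16 + 2/16 + 2/16 + 2/16 + 2/16 + 1/16 + 2/16 = 17/16 = 1.0625.
Kraft's inequality requires Σ ≤ 1; here Σ = 1.0625 > 1, so no such prefix code exists.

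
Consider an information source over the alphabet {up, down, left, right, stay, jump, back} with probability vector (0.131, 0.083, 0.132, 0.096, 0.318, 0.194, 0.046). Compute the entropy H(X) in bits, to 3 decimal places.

2.581 bits

H = −Σ pᵢ log₂ pᵢ.
−0.131·log₂(0.131) = 0.3841
−0.083·log₂(0.083) = 0.2980
−0.132·log₂(0.132) = 0.3856
−0.096·log₂(0.096) = 0.3246
−0.318·log₂(0.318) = 0.5256
−0.194·log₂(0.194) = 0.4590
−0.046·log₂(0.046) = 0.2043
Sum ≈ 2.5813 → 2.581 bits.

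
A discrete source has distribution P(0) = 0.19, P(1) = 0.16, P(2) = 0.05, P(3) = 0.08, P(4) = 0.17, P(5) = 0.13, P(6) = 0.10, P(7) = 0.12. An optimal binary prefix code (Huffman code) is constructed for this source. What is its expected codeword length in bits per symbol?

2.94 bits/symbol

Repeatedly combine the two least-probable nodes; the expected code length is the sum of the merged weights.
merge 1/20 + 2/25 → 13/100
merge 1/10 + 3/25 → 11/50
merge 13/100 + 13/100 → 13/50
merge 4/25 + 17/100 → 33/100
merge 19/100 + 11/50 → 41/100
merge 13/50 + 33/100 → 59/100
merge 41/100 + 59/100 → 1
L = 13/100 + 11/50 + 13/50 + 33/100 + 41/100 + 59/100 + 1 = 147/50 = 2.94 bits/symbol.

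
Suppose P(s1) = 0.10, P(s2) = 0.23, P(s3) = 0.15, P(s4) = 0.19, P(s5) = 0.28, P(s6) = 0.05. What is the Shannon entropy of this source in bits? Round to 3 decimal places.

H = −Σ pᵢ log₂ pᵢ.
−0.10·log₂(0.10) = 0.3322
−0.23·log₂(0.23) = 0.4877
−0.15·log₂(0.15) = 0.4105
−0.19·log₂(0.19) = 0.4552
−0.28·log₂(0.28) = 0.5142
−0.05·log₂(0.05) = 0.2161
Sum ≈ 2.4159 → 2.416 bits.

2.416 bits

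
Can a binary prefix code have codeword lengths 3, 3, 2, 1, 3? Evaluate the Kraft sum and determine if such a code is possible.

1.125; no

With common denominator 2^3 = 8: Σ 2^(−ℓᵢ) = 1/8 + 1/8 + 2/8 + 4/8 + 1/8 = 9/8 = 1.125.
Kraft's inequality requires Σ ≤ 1; here Σ = 1.125 > 1, so no such prefix code exists.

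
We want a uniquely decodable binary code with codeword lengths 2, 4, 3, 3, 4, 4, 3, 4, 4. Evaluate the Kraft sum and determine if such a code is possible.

With common denominator 2^4 = 16: Σ 2^(−ℓᵢ) = 4/16 + 1/16 + 2/16 + 2/16 + 1/16 + 1/16 + 2/16 + 1/16 + 1/16 = 15/16 = 0.9375.
Kraft's inequality requires Σ ≤ 1; here Σ = 0.9375 ≤ 1, so such a prefix code exists.

0.9375; yes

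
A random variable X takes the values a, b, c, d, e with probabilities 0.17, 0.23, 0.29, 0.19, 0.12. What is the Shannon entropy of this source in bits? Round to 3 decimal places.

H = −Σ pᵢ log₂ pᵢ.
−0.17·log₂(0.17) = 0.4346
−0.23·log₂(0.23) = 0.4877
−0.29·log₂(0.29) = 0.5179
−0.19·log₂(0.19) = 0.4552
−0.12·log₂(0.12) = 0.3671
Sum ≈ 2.2625 → 2.262 bits.

2.262 bits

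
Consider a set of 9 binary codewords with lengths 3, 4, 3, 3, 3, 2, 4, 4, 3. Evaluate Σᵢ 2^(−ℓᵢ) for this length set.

With common denominator 2^4 = 16: Σ 2^(−ℓᵢ) = 2/16 + 1/16 + 2/16 + 2/16 + 2/16 + 4/16 + 1/16 + 1/16 + 2/16 = 17/16 = 1.0625.

1.0625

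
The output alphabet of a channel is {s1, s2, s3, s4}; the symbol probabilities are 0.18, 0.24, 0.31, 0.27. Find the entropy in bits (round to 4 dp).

H = −Σ pᵢ log₂ pᵢ.
−0.18·log₂(0.18) = 0.4453
−0.24·log₂(0.24) = 0.4941
−0.31·log₂(0.31) = 0.5238
−0.27·log₂(0.27) = 0.5100
Sum ≈ 1.9733 → 1.9733 bits.

1.9733 bits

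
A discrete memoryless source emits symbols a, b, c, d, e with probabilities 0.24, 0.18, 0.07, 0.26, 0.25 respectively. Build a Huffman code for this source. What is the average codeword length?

2.25 bits/symbol

Repeatedly combine the two least-probable nodes; the expected code length is the sum of the merged weights.
merge 7/100 + 9/50 → 1/4
merge 6/25 + 1/4 → 49/100
merge 1/4 + 13/50 → 51/100
merge 49/100 + 51/100 → 1
L = 1/4 + 49/100 + 51/100 + 1 = 9/4 = 2.25 bits/symbol.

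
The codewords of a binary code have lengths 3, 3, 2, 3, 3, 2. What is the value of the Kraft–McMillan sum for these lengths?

With common denominator 2^3 = 8: Σ 2^(−ℓᵢ) = 1/8 + 1/8 + 2/8 + 1/8 + 1/8 + 2/8 = 8/8 = 1.

1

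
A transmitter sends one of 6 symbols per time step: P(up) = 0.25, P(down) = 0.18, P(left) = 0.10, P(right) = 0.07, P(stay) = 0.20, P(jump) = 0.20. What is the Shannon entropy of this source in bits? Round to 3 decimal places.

2.475 bits

H = −Σ pᵢ log₂ pᵢ.
−0.25·log₂(0.25) = 0.5000
−0.18·log₂(0.18) = 0.4453
−0.10·log₂(0.10) = 0.3322
−0.07·log₂(0.07) = 0.2686
−0.20·log₂(0.20) = 0.4644
−0.20·log₂(0.20) = 0.4644
Sum ≈ 2.4748 → 2.475 bits.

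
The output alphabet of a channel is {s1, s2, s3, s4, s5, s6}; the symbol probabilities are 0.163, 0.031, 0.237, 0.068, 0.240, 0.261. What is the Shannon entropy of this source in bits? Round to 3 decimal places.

H = −Σ pᵢ log₂ pᵢ.
−0.163·log₂(0.163) = 0.4266
−0.031·log₂(0.031) = 0.1554
−0.237·log₂(0.237) = 0.4923
−0.068·log₂(0.068) = 0.2637
−0.240·log₂(0.240) = 0.4941
−0.261·log₂(0.261) = 0.5058
Sum ≈ 2.3378 → 2.338 bits.

2.338 bits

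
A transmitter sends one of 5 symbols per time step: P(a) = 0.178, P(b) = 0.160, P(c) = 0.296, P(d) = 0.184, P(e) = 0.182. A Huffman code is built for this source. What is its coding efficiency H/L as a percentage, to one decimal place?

97.6%

Entropy H = −Σ p log₂ p ≈ 2.2828 bits.
Huffman merges: 4/25+89/500→169/500; 91/500+23/125→183/500; 37/125+169/500→317/500; 183/500+317/500→1. L = 1169/500 ≈ 2.3380.
Efficiency = H/L = 2.2828/2.3380 = 97.6%.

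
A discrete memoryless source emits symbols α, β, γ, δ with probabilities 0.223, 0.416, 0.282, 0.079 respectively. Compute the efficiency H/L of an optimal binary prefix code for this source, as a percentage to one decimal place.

Entropy H = −Σ p log₂ p ≈ 1.8134 bits.
Huffman merges: 79/1000+223/1000→151/500; 141/500+151/500→73/125; 52/125+73/125→1. L = 943/500 ≈ 1.8860.
Efficiency = H/L = 1.8134/1.8860 = 96.2%.

96.2%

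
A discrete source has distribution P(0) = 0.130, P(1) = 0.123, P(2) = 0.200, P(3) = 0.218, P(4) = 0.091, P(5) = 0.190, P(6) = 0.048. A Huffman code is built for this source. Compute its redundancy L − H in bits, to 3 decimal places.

0.043 bits

Entropy H = −Σ p log₂ p ≈ 2.6782 bits.
Huffman merges: 6/125+91/1000→139/1000; 123/1000+13/100→253/1000; 139/1000+19/100→329/1000; 1/5+109/500→209/500; 253/1000+329/1000→291/500; 209/500+291/500→1. L = 2721/1000 ≈ 2.7210.
L − H = 2.7210 − 2.6782 = 0.043 bits.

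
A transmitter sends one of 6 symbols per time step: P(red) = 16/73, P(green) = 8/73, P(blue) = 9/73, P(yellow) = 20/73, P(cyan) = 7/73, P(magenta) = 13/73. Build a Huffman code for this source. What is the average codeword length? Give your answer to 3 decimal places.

2.507 bits/symbol

Repeatedly combine the two least-probable nodes; the expected code length is the sum of the merged weights.
merge 7/73 + 8/73 → 15/73
merge 9/73 + 13/73 → 22/73
merge 15/73 + 16/73 → 31/73
merge 20/73 + 22/73 → 42/73
merge 31/73 + 42/73 → 1
L = 15/73 + 22/73 + 31/73 + 42/73 + 1 = 183/73 ≈ 2.507 bits/symbol.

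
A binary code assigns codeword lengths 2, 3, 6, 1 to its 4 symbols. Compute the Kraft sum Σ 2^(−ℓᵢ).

0.890625

With common denominator 2^6 = 64: Σ 2^(−ℓᵢ) = 16/64 + 8/64 + 1/64 + 32/64 = 57/64 = 0.890625.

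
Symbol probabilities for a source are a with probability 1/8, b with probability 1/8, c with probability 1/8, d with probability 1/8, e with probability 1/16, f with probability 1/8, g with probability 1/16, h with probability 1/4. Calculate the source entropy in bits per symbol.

2.875 bits

Each probability is a power of 1/2, so log₂(1/p) is an integer.
H = Σ p·log₂(1/p) = 1/8·3 + 1/8·3 + 1/8·3 + 1/8·3 + 1/16·4 + 1/8·3 + 1/16·4 + 1/4·2 = 2.875 bits.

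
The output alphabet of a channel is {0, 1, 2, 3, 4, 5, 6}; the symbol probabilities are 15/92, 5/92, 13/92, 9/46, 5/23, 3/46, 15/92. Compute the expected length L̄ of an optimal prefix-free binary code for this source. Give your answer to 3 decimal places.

Repeatedly combine the two least-probable nodes; the expected code length is the sum of the merged weights.
merge 5/92 + 3/46 → 11/92
merge 11/92 + 13/92 → 6/23
merge 15/92 + 15/92 → 15/46
merge 9/46 + 5/23 → 19/46
merge 6/23 + 15/46 → 27/46
merge 19/46 + 27/46 → 1
L = 11/92 + 6/23 + 15/46 + 19/46 + 27/46 + 1 = 249/92 ≈ 2.707 bits/symbol.

2.707 bits/symbol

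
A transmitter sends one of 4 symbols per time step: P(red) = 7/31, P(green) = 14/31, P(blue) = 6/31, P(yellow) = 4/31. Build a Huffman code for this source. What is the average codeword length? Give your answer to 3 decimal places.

1.871 bits/symbol

Repeatedly combine the two least-probable nodes; the expected code length is the sum of the merged weights.
merge 4/31 + 6/31 → 10/31
merge 7/31 + 10/31 → 17/31
merge 14/31 + 17/31 → 1
L = 10/31 + 17/31 + 1 = 58/31 ≈ 1.871 bits/symbol.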